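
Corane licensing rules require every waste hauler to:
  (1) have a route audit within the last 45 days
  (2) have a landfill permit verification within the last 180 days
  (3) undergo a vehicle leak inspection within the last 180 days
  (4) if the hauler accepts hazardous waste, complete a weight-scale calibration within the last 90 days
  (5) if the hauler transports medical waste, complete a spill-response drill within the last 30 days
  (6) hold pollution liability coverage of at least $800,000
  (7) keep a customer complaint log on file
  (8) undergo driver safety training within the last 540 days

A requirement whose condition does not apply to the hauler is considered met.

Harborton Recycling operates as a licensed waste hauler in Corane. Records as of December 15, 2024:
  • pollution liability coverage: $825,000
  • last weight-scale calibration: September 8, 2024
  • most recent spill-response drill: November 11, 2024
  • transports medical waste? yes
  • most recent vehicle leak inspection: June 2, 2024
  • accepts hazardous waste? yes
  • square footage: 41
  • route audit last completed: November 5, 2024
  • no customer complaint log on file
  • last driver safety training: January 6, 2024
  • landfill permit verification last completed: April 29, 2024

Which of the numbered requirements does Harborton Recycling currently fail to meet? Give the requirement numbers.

2, 3, 4, 5, 7

1. route audit 40 days ago vs limit 45 → met
2. landfill permit verification 230 days ago vs limit 180 → not met
3. vehicle leak inspection 196 days ago vs limit 180 → not met
4. condition 'accepts hazardous waste' holds; weight-scale calibration 98 days ago vs limit 90 → not met
5. condition 'transports medical waste' holds; spill-response drill 34 days ago vs limit 30 → not met
6. pollution liability coverage $825,000 ≥ $800,000 → met
7. customer complaint log absent → not met
8. driver safety training 344 days ago vs limit 540 → met
Not met: 2, 3, 4, 5, 7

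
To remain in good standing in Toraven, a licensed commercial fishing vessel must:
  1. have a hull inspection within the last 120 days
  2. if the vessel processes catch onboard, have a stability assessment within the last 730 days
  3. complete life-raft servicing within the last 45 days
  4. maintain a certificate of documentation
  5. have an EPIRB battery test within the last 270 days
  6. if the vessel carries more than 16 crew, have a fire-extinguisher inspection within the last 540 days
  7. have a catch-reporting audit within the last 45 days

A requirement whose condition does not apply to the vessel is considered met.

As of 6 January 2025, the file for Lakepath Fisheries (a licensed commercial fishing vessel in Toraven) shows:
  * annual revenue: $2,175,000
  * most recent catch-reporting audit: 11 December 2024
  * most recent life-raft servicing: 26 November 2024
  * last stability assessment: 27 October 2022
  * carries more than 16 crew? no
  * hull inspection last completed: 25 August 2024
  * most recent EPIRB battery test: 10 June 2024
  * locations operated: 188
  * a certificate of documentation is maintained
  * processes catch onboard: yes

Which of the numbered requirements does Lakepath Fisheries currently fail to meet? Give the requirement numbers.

1. hull inspection 134 days ago vs limit 120 → not met
2. condition 'processes catch onboard' holds; stability assessment 802 days ago vs limit 730 → not met
3. life-raft servicing 41 days ago vs limit 45 → met
4. certificate of documentation present → met
5. EPIRB battery test 210 days ago vs limit 270 → met
6. condition 'carries more than 16 crew' does not hold → requirement n/a → met
7. catch-reporting audit 26 days ago vs limit 45 → met
Not met: 1, 2

1, 2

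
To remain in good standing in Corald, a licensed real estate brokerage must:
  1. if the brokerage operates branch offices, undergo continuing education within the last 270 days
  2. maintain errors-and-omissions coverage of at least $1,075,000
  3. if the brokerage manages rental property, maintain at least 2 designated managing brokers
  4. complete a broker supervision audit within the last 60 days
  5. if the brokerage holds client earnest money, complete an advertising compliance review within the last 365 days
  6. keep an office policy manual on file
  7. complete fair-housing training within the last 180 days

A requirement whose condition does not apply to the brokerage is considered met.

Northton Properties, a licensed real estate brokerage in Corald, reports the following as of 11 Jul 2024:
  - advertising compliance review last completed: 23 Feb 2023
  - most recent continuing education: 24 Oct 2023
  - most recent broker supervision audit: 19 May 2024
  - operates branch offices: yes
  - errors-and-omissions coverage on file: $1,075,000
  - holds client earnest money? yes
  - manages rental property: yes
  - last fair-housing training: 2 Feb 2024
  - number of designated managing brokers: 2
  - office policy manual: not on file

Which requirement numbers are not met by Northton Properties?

5, 6

1. condition 'operates branch offices' holds; continuing education 261 days ago vs limit 270 → met
2. errors-and-omissions coverage $1,075,000 ≥ $1,075,000 → met
3. condition 'manages rental property' holds; designated managing brokers 2 ≥ 2 → met
4. broker supervision audit 53 days ago vs limit 60 → met
5. condition 'holds client earnest money' holds; advertising compliance review 504 days ago vs limit 365 → not met
6. office policy manual absent → not met
7. fair-housing training 160 days ago vs limit 180 → met
Not met: 5, 6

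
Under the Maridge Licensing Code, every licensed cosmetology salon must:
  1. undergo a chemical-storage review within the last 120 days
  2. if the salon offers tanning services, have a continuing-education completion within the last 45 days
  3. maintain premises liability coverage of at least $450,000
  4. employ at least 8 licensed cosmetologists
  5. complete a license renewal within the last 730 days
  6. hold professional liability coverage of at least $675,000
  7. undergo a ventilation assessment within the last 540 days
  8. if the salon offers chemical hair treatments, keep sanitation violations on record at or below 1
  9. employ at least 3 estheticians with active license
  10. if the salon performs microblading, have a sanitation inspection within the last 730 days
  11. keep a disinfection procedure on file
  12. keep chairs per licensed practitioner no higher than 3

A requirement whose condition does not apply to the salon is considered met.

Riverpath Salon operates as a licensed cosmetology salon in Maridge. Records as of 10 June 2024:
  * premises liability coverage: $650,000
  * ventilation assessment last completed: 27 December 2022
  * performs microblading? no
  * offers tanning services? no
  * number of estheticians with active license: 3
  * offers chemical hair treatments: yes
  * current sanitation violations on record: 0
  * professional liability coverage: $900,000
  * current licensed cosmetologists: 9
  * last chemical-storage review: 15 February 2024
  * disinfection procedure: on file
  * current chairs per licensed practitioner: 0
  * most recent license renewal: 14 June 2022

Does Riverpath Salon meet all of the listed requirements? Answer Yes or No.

Yes

1. chemical-storage review 116 days ago vs limit 120 → met
2. condition 'offers tanning services' does not hold → requirement n/a → met
3. premises liability coverage $650,000 ≥ $450,000 → met
4. licensed cosmetologists 9 ≥ 8 → met
5. license renewal 727 days ago vs limit 730 → met
6. professional liability coverage $900,000 ≥ $675,000 → met
7. ventilation assessment 531 days ago vs limit 540 → met
8. condition 'offers chemical hair treatments' holds; sanitation violations on record 0 ≤ 1 → met
9. estheticians with active license 3 ≥ 3 → met
10. condition 'performs microblading' does not hold → requirement n/a → met
11. disinfection procedure present → met
12. chairs per licensed practitioner 0 ≤ 3 → met
All met.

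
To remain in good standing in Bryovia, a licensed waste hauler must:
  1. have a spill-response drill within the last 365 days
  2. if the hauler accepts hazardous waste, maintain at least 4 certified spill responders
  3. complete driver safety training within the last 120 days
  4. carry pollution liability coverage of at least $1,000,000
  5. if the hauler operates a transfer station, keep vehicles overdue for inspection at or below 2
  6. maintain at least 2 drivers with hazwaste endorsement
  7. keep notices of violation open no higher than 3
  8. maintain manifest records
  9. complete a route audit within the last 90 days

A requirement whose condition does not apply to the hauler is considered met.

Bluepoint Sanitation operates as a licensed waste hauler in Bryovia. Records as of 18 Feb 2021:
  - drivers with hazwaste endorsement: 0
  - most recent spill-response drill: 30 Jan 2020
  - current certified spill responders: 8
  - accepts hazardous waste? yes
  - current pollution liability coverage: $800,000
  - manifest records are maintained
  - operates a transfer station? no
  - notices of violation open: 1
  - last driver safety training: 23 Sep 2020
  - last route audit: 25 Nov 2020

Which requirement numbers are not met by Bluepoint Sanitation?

1. spill-response drill 385 days ago vs limit 365 → not met
2. condition 'accepts hazardous waste' holds; certified spill responders 8 ≥ 4 → met
3. driver safety training 148 days ago vs limit 120 → not met
4. pollution liability coverage $800,000 < $1,000,000 → not met
5. condition 'operates a transfer station' does not hold → requirement n/a → met
6. drivers with hazwaste endorsement 0 < 2 → not met
7. notices of violation open 1 ≤ 3 → met
8. manifest records present → met
9. route audit 85 days ago vs limit 90 → met
Not met: 1, 3, 4, 6

1, 3, 4, 6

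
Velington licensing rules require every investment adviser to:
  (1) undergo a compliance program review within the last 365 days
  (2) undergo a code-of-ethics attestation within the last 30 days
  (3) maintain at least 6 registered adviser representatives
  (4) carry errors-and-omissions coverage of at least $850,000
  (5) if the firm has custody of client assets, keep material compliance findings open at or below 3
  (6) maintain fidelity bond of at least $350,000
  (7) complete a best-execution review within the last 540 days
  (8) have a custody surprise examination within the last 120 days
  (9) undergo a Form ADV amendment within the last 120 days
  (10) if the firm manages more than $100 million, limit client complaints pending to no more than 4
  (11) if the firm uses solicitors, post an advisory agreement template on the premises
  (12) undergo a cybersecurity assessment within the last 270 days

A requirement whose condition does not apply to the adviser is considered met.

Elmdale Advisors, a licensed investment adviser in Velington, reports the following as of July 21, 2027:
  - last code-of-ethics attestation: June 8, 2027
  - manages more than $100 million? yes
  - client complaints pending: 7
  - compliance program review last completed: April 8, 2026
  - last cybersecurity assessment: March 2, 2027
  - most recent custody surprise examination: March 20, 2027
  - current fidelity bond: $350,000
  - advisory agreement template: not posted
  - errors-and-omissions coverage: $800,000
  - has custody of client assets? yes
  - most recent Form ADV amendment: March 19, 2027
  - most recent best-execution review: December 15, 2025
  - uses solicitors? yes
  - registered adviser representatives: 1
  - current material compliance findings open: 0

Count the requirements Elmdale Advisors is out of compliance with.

9

1. compliance program review 469 days ago vs limit 365 → not met
2. code-of-ethics attestation 43 days ago vs limit 30 → not met
3. registered adviser representatives 1 < 6 → not met
4. errors-and-omissions coverage $800,000 < $850,000 → not met
5. condition 'has custody of client assets' holds; material compliance findings open 0 ≤ 3 → met
6. fidelity bond $350,000 ≥ $350,000 → met
7. best-execution review 583 days ago vs limit 540 → not met
8. custody surprise examination 123 days ago vs limit 120 → not met
9. Form ADV amendment 124 days ago vs limit 120 → not met
10. condition 'manages more than $100 million' holds; client complaints pending 7 > 4 → not met
11. condition 'uses solicitors' holds; advisory agreement template absent → not met
12. cybersecurity assessment 141 days ago vs limit 270 → met
Not met: 9 of 12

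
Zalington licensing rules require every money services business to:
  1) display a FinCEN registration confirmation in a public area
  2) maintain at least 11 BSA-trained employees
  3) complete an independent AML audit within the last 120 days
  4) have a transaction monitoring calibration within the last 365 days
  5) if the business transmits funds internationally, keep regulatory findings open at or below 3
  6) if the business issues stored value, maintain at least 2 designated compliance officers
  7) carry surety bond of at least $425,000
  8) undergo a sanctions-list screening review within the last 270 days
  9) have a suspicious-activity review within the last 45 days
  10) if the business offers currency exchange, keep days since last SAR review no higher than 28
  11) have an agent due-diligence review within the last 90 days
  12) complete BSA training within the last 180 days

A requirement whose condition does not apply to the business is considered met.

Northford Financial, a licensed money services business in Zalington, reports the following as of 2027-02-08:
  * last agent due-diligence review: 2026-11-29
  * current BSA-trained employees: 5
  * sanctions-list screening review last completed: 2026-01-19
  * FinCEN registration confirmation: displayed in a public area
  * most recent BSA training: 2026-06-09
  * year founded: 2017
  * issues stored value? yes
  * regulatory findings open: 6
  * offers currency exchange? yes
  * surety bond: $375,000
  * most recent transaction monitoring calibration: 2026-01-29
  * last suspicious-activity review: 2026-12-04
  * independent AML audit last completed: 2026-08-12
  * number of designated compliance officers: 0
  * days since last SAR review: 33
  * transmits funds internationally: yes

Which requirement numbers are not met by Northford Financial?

1. FinCEN registration confirmation present → met
2. BSA-trained employees 5 < 11 → not met
3. independent AML audit 180 days ago vs limit 120 → not met
4. transaction monitoring calibration 375 days ago vs limit 365 → not met
5. condition 'transmits funds internationally' holds; regulatory findings open 6 > 3 → not met
6. condition 'issues stored value' holds; designated compliance officers 0 < 2 → not met
7. surety bond $375,000 < $425,000 → not met
8. sanctions-list screening review 385 days ago vs limit 270 → not met
9. suspicious-activity review 66 days ago vs limit 45 → not met
10. condition 'offers currency exchange' holds; days since last SAR review 33 > 28 → not met
11. agent due-diligence review 71 days ago vs limit 90 → met
12. BSA training 244 days ago vs limit 180 → not met
Not met: 2, 3, 4, 5, 6, 7, 8, 9, 10, 12

2, 3, 4, 5, 6, 7, 8, 9, 10, 12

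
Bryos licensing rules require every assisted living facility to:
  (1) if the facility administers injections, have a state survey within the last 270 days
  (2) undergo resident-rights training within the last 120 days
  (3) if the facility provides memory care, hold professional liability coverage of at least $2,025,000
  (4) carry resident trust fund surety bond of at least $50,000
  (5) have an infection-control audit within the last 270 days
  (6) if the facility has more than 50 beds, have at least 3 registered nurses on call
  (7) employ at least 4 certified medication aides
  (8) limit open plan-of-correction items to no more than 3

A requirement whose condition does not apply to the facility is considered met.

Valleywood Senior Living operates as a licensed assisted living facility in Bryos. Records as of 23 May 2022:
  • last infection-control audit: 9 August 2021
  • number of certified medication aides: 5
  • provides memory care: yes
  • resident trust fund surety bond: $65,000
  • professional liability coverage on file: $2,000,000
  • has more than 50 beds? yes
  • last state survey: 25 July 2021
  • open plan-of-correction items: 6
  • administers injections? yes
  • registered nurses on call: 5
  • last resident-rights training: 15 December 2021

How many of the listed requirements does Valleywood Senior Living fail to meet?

5

1. condition 'administers injections' holds; state survey 302 days ago vs limit 270 → not met
2. resident-rights training 159 days ago vs limit 120 → not met
3. condition 'provides memory care' holds; professional liability coverage $2,000,000 < $2,025,000 → not met
4. resident trust fund surety bond $65,000 ≥ $50,000 → met
5. infection-control audit 287 days ago vs limit 270 → not met
6. condition 'has more than 50 beds' holds; registered nurses on call 5 ≥ 3 → met
7. certified medication aides 5 ≥ 4 → met
8. open plan-of-correction items 6 > 3 → not met
Not met: 5 of 8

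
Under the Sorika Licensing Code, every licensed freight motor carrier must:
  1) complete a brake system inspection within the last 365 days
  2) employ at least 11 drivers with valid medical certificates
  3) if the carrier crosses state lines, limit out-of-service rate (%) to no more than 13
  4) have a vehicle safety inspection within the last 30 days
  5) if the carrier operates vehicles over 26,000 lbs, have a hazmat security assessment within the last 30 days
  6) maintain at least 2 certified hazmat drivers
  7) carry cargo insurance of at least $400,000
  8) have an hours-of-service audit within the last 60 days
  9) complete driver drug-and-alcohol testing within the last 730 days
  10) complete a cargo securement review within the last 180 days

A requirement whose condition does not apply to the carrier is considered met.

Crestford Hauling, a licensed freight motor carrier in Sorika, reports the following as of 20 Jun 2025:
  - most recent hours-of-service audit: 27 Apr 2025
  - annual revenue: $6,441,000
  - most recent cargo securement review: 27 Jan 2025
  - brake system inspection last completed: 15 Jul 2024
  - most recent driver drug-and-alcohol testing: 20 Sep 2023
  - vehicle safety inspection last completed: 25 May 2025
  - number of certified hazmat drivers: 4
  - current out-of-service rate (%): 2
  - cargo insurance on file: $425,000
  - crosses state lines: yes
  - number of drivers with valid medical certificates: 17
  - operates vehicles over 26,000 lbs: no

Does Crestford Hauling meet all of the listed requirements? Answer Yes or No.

Yes

1. brake system inspection 340 days ago vs limit 365 → met
2. drivers with valid medical certificates 17 ≥ 11 → met
3. condition 'crosses state lines' holds; out-of-service rate (%) 2 ≤ 13 → met
4. vehicle safety inspection 26 days ago vs limit 30 → met
5. condition 'operates vehicles over 26,000 lbs' does not hold → requirement n/a → met
6. certified hazmat drivers 4 ≥ 2 → met
7. cargo insurance $425,000 ≥ $400,000 → met
8. hours-of-service audit 54 days ago vs limit 60 → met
9. driver drug-and-alcohol testing 639 days ago vs limit 730 → met
10. cargo securement review 144 days ago vs limit 180 → met
All met.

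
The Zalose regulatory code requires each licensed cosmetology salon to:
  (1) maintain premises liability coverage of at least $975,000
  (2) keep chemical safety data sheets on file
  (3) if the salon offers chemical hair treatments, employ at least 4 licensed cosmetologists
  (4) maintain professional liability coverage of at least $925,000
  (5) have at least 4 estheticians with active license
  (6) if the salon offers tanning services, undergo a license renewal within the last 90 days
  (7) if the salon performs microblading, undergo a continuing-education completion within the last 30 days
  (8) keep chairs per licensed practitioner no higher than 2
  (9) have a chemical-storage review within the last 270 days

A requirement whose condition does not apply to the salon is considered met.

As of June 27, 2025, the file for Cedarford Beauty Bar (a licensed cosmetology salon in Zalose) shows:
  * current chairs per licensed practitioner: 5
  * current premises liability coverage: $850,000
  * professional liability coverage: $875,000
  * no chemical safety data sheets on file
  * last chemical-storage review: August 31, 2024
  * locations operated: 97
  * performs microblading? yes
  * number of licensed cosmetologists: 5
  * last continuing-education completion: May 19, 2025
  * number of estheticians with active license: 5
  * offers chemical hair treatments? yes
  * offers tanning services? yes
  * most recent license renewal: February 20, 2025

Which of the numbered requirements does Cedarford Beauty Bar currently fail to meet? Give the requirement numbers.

1, 2, 4, 6, 7, 8, 9

1. premises liability coverage $850,000 < $975,000 → not met
2. chemical safety data sheets absent → not met
3. condition 'offers chemical hair treatments' holds; licensed cosmetologists 5 ≥ 4 → met
4. professional liability coverage $875,000 < $925,000 → not met
5. estheticians with active license 5 ≥ 4 → met
6. condition 'offers tanning services' holds; license renewal 127 days ago vs limit 90 → not met
7. condition 'performs microblading' holds; continuing-education completion 39 days ago vs limit 30 → not met
8. chairs per licensed practitioner 5 > 2 → not met
9. chemical-storage review 300 days ago vs limit 270 → not met
Not met: 1, 2, 4, 6, 7, 8, 9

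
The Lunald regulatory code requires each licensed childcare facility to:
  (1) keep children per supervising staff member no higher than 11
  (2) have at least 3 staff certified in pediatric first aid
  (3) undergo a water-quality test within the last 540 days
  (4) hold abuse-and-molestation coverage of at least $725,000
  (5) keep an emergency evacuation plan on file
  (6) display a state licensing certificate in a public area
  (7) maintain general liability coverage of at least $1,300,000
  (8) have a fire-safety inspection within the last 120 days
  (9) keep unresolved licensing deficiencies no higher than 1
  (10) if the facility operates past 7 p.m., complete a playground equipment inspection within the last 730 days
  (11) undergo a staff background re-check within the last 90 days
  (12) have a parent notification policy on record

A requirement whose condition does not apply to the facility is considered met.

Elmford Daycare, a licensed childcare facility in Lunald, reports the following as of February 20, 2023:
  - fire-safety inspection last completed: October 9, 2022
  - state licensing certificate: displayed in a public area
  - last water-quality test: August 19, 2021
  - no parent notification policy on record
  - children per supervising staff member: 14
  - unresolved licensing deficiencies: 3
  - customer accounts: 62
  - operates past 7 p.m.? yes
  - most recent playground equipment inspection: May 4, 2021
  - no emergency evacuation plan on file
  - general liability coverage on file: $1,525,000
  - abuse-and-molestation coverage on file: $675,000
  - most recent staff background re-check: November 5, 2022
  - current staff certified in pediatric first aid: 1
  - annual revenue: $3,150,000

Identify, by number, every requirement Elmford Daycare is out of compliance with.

1. children per supervising staff member 14 > 11 → not met
2. staff certified in pediatric first aid 1 < 3 → not met
3. water-quality test 550 days ago vs limit 540 → not met
4. abuse-and-molestation coverage $675,000 < $725,000 → not met
5. emergency evacuation plan absent → not met
6. state licensing certificate present → met
7. general liability coverage $1,525,000 ≥ $1,300,000 → met
8. fire-safety inspection 134 days ago vs limit 120 → not met
9. unresolved licensing deficiencies 3 > 1 → not met
10. condition 'operates past 7 p.m.' holds; playground equipment inspection 657 days ago vs limit 730 → met
11. staff background re-check 107 days ago vs limit 90 → not met
12. parent notification policy absent → not met
Not met: 1, 2, 3, 4, 5, 8, 9, 11, 12

1, 2, 3, 4, 5, 8, 9, 11, 12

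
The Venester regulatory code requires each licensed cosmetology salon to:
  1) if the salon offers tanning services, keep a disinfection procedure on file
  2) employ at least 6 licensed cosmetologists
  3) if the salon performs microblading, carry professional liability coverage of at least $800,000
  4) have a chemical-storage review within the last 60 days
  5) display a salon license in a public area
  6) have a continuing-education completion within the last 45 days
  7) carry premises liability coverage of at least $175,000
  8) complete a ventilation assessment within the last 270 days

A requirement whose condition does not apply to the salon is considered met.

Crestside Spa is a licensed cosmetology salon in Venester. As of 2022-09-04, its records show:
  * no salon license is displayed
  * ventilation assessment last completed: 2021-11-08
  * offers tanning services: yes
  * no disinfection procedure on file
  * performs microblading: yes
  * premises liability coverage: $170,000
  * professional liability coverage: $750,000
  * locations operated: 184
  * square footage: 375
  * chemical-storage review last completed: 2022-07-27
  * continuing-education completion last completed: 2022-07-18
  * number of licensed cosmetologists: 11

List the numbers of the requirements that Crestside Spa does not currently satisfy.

1. condition 'offers tanning services' holds; disinfection procedure absent → not met
2. licensed cosmetologists 11 ≥ 6 → met
3. condition 'performs microblading' holds; professional liability coverage $750,000 < $800,000 → not met
4. chemical-storage review 39 days ago vs limit 60 → met
5. salon license absent → not met
6. continuing-education completion 48 days ago vs limit 45 → not met
7. premises liability coverage $170,000 < $175,000 → not met
8. ventilation assessment 300 days ago vs limit 270 → not met
Not met: 1, 3, 5, 6, 7, 8

1, 3, 5, 6, 7, 8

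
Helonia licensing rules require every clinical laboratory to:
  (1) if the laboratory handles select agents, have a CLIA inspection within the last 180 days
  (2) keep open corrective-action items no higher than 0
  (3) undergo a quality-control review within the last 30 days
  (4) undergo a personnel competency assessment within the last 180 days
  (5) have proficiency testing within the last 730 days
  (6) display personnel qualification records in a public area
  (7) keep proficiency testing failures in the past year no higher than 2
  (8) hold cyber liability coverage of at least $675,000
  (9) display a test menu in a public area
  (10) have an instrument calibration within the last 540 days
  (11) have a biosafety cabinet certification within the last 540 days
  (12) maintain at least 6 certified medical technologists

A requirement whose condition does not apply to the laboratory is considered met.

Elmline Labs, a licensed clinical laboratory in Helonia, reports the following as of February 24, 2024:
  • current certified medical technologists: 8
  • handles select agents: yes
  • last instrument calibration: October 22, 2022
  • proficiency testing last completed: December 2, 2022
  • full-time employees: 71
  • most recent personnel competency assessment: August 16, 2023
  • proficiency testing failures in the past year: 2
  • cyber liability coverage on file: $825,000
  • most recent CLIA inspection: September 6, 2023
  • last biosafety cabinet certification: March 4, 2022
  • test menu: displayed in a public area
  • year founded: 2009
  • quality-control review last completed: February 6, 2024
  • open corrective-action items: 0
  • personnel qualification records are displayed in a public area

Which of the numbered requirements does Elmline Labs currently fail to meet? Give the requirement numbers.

4, 11

1. condition 'handles select agents' holds; CLIA inspection 171 days ago vs limit 180 → met
2. open corrective-action items 0 ≤ 0 → met
3. quality-control review 18 days ago vs limit 30 → met
4. personnel competency assessment 192 days ago vs limit 180 → not met
5. proficiency testing 449 days ago vs limit 730 → met
6. personnel qualification records present → met
7. proficiency testing failures in the past year 2 ≤ 2 → met
8. cyber liability coverage $825,000 ≥ $675,000 → met
9. test menu present → met
10. instrument calibration 490 days ago vs limit 540 → met
11. biosafety cabinet certification 722 days ago vs limit 540 → not met
12. certified medical technologists 8 ≥ 6 → met
Not met: 4, 11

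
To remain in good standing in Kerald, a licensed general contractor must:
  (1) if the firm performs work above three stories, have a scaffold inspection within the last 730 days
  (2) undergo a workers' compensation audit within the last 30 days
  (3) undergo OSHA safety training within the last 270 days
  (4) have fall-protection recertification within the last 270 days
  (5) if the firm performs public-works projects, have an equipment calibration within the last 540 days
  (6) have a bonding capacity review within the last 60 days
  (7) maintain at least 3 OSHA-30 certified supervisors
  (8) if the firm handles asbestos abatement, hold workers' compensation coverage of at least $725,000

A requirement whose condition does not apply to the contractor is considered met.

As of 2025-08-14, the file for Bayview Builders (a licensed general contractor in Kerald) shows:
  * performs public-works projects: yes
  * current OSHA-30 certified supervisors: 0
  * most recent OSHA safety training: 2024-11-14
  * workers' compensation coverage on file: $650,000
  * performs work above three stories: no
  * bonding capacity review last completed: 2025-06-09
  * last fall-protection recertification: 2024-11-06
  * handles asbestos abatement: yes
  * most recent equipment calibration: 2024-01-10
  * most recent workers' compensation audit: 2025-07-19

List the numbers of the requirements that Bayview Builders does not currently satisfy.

3, 4, 5, 6, 7, 8

1. condition 'performs work above three stories' does not hold → requirement n/a → met
2. workers' compensation audit 26 days ago vs limit 30 → met
3. OSHA safety training 273 days ago vs limit 270 → not met
4. fall-protection recertification 281 days ago vs limit 270 → not met
5. condition 'performs public-works projects' holds; equipment calibration 582 days ago vs limit 540 → not met
6. bonding capacity review 66 days ago vs limit 60 → not met
7. OSHA-30 certified supervisors 0 < 3 → not met
8. condition 'handles asbestos abatement' holds; workers' compensation coverage $650,000 < $725,000 → not met
Not met: 3, 4, 5, 6, 7, 8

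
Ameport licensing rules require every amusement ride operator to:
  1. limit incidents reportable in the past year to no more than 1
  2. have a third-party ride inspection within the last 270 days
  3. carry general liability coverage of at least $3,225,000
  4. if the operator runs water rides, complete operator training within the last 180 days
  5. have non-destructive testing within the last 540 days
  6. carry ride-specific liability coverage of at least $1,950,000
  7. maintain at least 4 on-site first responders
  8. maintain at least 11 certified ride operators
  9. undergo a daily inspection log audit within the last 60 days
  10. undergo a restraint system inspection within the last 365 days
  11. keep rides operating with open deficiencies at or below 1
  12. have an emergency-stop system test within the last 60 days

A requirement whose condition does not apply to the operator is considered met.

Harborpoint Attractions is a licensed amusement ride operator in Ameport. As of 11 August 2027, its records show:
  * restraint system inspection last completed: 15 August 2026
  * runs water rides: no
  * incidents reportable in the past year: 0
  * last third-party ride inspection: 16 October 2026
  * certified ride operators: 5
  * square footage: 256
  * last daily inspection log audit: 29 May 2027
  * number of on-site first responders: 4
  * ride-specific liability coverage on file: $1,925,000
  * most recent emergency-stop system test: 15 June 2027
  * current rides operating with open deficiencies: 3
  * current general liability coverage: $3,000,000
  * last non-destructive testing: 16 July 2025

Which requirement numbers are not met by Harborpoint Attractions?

2, 3, 5, 6, 8, 9, 11

1. incidents reportable in the past year 0 ≤ 1 → met
2. third-party ride inspection 299 days ago vs limit 270 → not met
3. general liability coverage $3,000,000 < $3,225,000 → not met
4. condition 'runs water rides' does not hold → requirement n/a → met
5. non-destructive testing 756 days ago vs limit 540 → not met
6. ride-specific liability coverage $1,925,000 < $1,950,000 → not met
7. on-site first responders 4 ≥ 4 → met
8. certified ride operators 5 < 11 → not met
9. daily inspection log audit 74 days ago vs limit 60 → not met
10. restraint system inspection 361 days ago vs limit 365 → met
11. rides operating with open deficiencies 3 > 1 → not met
12. emergency-stop system test 57 days ago vs limit 60 → met
Not met: 2, 3, 5, 6, 8, 9, 11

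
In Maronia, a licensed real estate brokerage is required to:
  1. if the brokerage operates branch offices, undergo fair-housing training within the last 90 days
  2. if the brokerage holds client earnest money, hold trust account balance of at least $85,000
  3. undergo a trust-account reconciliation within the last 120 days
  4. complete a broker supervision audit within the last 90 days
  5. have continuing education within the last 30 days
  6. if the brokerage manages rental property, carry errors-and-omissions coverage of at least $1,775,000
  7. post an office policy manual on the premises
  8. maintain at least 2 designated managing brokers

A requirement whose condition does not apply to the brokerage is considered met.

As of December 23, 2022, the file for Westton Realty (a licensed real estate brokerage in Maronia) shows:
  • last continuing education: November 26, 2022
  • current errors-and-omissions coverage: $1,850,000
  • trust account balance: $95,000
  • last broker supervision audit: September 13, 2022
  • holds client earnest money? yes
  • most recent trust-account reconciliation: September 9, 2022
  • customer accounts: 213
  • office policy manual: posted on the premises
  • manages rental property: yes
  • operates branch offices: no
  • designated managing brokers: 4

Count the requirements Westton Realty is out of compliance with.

1. condition 'operates branch offices' does not hold → requirement n/a → met
2. condition 'holds client earnest money' holds; trust account balance $95,000 ≥ $85,000 → met
3. trust-account reconciliation 105 days ago vs limit 120 → met
4. broker supervision audit 101 days ago vs limit 90 → not met
5. continuing education 27 days ago vs limit 30 → met
6. condition 'manages rental property' holds; errors-and-omissions coverage $1,850,000 ≥ $1,775,000 → met
7. office policy manual present → met
8. designated managing brokers 4 ≥ 2 → met
Not met: 1 of 8

1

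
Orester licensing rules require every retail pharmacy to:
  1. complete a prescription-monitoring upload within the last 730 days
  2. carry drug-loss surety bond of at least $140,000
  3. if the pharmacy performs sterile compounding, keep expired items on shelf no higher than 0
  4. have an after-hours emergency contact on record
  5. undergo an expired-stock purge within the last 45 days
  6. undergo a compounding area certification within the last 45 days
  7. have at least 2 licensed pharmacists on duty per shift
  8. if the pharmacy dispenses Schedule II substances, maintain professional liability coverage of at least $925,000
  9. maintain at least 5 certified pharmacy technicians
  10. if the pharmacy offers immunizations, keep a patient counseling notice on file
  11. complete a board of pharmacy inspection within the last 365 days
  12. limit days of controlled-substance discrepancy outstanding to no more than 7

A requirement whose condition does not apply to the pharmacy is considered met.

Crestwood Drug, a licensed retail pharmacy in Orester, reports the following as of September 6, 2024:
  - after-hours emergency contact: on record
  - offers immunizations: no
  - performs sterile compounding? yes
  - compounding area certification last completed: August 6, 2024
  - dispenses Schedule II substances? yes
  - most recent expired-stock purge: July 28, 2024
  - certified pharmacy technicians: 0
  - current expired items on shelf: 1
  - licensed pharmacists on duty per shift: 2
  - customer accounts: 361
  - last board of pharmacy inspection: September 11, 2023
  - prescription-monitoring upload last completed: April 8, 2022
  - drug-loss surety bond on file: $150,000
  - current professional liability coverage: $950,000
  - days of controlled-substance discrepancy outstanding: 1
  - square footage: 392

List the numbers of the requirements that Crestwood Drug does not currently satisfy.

1, 3, 9

1. prescription-monitoring upload 882 days ago vs limit 730 → not met
2. drug-loss surety bond $150,000 ≥ $140,000 → met
3. condition 'performs sterile compounding' holds; expired items on shelf 1 > 0 → not met
4. after-hours emergency contact present → met
5. expired-stock purge 40 days ago vs limit 45 → met
6. compounding area certification 31 days ago vs limit 45 → met
7. licensed pharmacists on duty per shift 2 ≥ 2 → met
8. condition 'dispenses Schedule II substances' holds; professional liability coverage $950,000 ≥ $925,000 → met
9. certified pharmacy technicians 0 < 5 → not met
10. condition 'offers immunizations' does not hold → requirement n/a → met
11. board of pharmacy inspection 361 days ago vs limit 365 → met
12. days of controlled-substance discrepancy outstanding 1 ≤ 7 → met
Not met: 1, 3, 9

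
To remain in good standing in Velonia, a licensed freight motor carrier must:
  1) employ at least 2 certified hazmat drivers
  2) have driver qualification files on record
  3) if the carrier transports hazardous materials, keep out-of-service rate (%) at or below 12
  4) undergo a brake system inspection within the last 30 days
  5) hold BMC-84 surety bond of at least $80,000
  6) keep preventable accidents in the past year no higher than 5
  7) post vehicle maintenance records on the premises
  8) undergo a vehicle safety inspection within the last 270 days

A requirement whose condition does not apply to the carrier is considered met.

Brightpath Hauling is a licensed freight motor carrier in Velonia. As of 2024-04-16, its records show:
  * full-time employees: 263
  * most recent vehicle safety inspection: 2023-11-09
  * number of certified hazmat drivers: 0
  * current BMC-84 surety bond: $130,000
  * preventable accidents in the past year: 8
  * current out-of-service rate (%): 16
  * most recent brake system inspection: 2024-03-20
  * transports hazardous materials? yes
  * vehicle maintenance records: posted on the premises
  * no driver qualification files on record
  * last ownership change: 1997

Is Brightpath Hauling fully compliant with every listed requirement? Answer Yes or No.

1. certified hazmat drivers 0 < 2 → not met
2. driver qualification files absent → not met
3. condition 'transports hazardous materials' holds; out-of-service rate (%) 16 > 12 → not met
4. brake system inspection 27 days ago vs limit 30 → met
5. BMC-84 surety bond $130,000 ≥ $80,000 → met
6. preventable accidents in the past year 8 > 5 → not met
7. vehicle maintenance records present → met
8. vehicle safety inspection 159 days ago vs limit 270 → met
Not met: 1, 2, 3, 6

No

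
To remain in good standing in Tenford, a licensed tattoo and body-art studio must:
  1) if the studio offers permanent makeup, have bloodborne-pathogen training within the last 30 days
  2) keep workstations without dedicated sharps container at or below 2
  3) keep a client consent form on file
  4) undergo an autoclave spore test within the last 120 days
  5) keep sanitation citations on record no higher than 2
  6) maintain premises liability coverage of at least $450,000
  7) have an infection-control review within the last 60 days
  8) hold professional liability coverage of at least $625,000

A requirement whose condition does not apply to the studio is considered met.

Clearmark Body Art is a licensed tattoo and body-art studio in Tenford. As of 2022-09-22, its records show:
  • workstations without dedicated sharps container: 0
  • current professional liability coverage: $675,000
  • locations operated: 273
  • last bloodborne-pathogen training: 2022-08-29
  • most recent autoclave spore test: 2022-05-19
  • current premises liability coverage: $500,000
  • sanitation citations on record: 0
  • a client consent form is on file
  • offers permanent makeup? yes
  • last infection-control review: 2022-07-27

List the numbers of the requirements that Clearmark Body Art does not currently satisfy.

4

1. condition 'offers permanent makeup' holds; bloodborne-pathogen training 24 days ago vs limit 30 → met
2. workstations without dedicated sharps container 0 ≤ 2 → met
3. client consent form present → met
4. autoclave spore test 126 days ago vs limit 120 → not met
5. sanitation citations on record 0 ≤ 2 → met
6. premises liability coverage $500,000 ≥ $450,000 → met
7. infection-control review 57 days ago vs limit 60 → met
8. professional liability coverage $675,000 ≥ $625,000 → met
Not met: 4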